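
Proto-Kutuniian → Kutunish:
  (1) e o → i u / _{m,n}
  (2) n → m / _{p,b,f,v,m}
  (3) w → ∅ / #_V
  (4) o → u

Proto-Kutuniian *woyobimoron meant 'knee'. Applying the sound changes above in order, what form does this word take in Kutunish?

Kutunish: start from *woyobimoron.
  rule 1 (pre-nasal raising): woyobimoron → woyobimorun
  rule 2: no change — woyobimorun
  rule 3 (glide loss): woyobimorun → oyobimorun
  rule 4 (vowel merger): oyobimorun → uyubimurun
  ⇒ Kutunish uyubimurun

uyubimurun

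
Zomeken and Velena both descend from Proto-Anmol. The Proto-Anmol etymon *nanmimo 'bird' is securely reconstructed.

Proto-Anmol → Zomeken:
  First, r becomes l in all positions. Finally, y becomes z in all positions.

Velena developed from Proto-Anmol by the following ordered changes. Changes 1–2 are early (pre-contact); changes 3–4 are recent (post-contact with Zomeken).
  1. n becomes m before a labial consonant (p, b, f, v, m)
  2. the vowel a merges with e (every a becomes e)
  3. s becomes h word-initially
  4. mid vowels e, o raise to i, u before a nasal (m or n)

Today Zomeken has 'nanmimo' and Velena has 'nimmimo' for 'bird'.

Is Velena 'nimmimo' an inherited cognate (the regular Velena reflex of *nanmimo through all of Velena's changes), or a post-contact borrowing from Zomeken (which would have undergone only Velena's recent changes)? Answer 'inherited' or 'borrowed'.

inherited

If inherited, *nanmimo would pass through all of Velena's changes:
Velena: start from *nanmimo.
  rule 1 (nasal place assimilation): nanmimo → nammimo
  rule 2 (vowel merger): nammimo → nemmimo
  rule 3: no change — nemmimo
  rule 4 (pre-nasal raising): nemmimo → nimmimo
  ⇒ Velena nimmimo
If borrowed from Zomeken 'nanmimo' after the early changes, it would undergo only the recent ones:
  rule 3 (debuccalisation): no change (nanmimo)
  rule 4 (pre-nasal raising): no change (nanmimo)
  ⇒ as a loan: nanmimo
Velena 'nimmimo' matches the inherited outcome exactly, so it is an inherited cognate, not a loan.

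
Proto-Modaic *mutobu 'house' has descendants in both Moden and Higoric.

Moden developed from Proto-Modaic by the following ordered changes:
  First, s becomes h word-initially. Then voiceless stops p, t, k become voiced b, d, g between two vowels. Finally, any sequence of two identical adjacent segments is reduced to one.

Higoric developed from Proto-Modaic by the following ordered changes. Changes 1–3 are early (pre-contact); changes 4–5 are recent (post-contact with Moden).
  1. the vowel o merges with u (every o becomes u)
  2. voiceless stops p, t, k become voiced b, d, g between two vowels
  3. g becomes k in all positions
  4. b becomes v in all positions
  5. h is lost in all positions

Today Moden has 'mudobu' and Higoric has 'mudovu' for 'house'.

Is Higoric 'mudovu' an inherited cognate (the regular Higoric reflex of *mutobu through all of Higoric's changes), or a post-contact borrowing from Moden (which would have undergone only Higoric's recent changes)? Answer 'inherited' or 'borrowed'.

borrowed

If inherited, *mutobu would pass through all of Higoric's changes:
Higoric: start from *mutobu.
  rule 1 (vowel merger): mutobu → mutubu
  rule 2 (intervocalic voicing): mutubu → mudubu
  rule 3: no change — mudubu
  rule 4 (unconditioned shift): mudubu → muduvu
  rule 5: no change — muduvu
  ⇒ Higoric muduvu
If borrowed from Moden 'mudobu' after the early changes, it would undergo only the recent ones:
  rule 4 (unconditioned shift): mudobu → mudovu
  rule 5 (h-loss): no change (mudovu)
  ⇒ as a loan: mudovu
Higoric 'mudovu' matches the loan outcome 'mudovu', not the inherited 'muduvu' — it skipped the early Higoric changes, so it was borrowed from Moden.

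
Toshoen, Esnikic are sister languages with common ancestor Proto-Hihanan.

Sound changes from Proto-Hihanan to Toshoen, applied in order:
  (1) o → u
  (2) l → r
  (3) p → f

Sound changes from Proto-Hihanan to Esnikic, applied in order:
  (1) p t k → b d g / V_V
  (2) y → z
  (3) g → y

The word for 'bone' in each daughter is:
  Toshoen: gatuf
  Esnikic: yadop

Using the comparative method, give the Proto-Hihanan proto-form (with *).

Position 1: Toshoen has g, Esnikic has y. Toshoen preserves g here (none of its changes turn any other segment into g), so the proto-segment is *g.
Position 5: Toshoen has f, Esnikic has p. Esnikic preserves p here (none of its changes turn any other segment into p), so the proto-segment is *p.
Continuing position by position gives *gatop; check it forward:
Toshoen: *gatop
  gatop → gatup   [vowel merger]
  gatup (rule 2 does not apply)
  gatup → gatuf   [unconditioned shift]
  giving Toshoen gatuf.
Esnikic: *gatop > gadop > yadop  (by intervocalic voicing, unconditioned shift)
No other proto-form is consistent with every reflex, so the reconstruction is *gatop.

*gatop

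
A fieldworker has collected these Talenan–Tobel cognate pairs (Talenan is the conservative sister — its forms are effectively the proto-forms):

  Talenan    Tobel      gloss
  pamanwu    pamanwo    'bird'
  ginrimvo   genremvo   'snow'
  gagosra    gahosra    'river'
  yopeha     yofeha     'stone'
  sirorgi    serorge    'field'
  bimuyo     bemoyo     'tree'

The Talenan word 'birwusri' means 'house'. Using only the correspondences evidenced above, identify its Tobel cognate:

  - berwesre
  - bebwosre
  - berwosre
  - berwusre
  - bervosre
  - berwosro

berwosre

sirorgi ~ serorge — Talenan i corresponds to Tobel e after a consonant, before r.
bimuyo ~ bemoyo — Talenan u corresponds to Tobel o after a consonant, before a consonant other than r, m, n, p, b, f, v.
sirorgi ~ serorge — Talenan i corresponds to Tobel e word-finally.
Applying these to Talenan 'birwusri':
  birwusri → berwusri   (i→e after a consonant, before r)
  berwusri → berwosri   (u→o after a consonant, before a consonant other than r, m, n, p, b, f, v)
  berwosri → berwosre   (i→e word-finally)
So the Tobel cognate is 'berwosre'.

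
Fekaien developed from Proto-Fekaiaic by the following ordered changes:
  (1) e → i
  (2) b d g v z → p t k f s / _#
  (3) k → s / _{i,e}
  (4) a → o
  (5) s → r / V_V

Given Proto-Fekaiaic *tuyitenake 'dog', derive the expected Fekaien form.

tuyitinori

Fekaien: *tuyitenake
  tuyitenake → tuyitinaki   [vowel merger]
  tuyitinaki (rule 2 does not apply)
  tuyitinaki → tuyitinasi   [palatalisation]
  tuyitinasi → tuyitinosi   [vowel merger]
  tuyitinosi → tuyitinori   [rhotacism]
  giving Fekaien tuyitinori.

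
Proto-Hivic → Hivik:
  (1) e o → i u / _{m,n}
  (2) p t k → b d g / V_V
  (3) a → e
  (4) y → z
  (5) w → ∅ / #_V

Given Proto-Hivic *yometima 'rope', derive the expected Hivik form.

zumedime

Hivik: *yometima
  yometima → yumetima   [pre-nasal raising]
  yumetima → yumedima   [intervocalic voicing]
  yumedima → yumedime   [vowel merger]
  yumedime → zumedime   [unconditioned shift]
  zumedime (rule 5 does not apply)
  giving Hivik zumedime.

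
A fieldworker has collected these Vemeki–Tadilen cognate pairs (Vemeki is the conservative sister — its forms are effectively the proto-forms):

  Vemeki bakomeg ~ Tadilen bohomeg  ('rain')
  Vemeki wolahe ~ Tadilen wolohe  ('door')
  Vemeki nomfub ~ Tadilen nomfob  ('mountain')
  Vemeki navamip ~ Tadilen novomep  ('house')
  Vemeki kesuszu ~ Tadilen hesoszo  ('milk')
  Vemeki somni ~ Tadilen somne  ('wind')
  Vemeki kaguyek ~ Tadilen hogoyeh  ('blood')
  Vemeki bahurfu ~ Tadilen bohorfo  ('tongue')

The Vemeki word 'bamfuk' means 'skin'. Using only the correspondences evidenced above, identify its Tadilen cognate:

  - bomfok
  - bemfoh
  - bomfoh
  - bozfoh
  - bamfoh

bomfoh

navamip ~ novomep — Vemeki a corresponds to Tadilen o after a consonant, before a nasal.
kesuszu ~ hesoszo, kaguyek ~ hogoyeh — Vemeki u corresponds to Tadilen o after a consonant, before a consonant other than r, m, n, p, b, f, v.
kaguyek ~ hogoyeh — Vemeki k corresponds to Tadilen h word-finally.
Applying these to Vemeki 'bamfuk':
  bamfuk → bomfuk   (a→o after a consonant, before a nasal)
  bomfuk → bomfok   (u→o after a consonant, before a consonant other than r, m, n, p, b, f, v)
  bomfok → bomfoh   (k→h word-finally)
So the Tadilen cognate is 'bomfoh'.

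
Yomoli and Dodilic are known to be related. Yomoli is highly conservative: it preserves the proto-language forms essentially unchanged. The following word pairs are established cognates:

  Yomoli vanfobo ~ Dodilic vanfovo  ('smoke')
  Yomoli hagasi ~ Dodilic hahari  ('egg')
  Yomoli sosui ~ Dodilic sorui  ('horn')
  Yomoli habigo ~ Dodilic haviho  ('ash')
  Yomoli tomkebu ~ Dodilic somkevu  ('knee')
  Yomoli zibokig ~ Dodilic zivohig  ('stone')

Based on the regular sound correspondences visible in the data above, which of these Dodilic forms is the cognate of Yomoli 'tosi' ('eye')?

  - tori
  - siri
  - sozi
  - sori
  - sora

sori

tomkebu ~ somkevu — Yomoli t corresponds to Dodilic s word-initially before a back vowel.
hagasi ~ hahari — Yomoli s corresponds to Dodilic r between vowels (before a front vowel).
Applying these to Yomoli 'tosi':
  tosi → sosi   (t→s word-initially before a back vowel)
  sosi → sori   (s→r between vowels (before a front vowel))
So the Dodilic cognate is 'sori'.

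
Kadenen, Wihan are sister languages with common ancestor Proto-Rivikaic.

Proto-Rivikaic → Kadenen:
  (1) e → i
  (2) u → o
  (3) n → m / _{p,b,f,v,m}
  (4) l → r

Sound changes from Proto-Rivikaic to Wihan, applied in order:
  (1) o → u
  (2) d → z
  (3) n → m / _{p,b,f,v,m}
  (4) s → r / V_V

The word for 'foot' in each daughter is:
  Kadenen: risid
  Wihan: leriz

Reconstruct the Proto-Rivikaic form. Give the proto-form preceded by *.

Position 1: Kadenen has r, Wihan has l. Wihan preserves l here (none of its changes turn any other segment into l), so the proto-segment is *l.
Position 2: Kadenen has i, Wihan has e. Wihan preserves e here (none of its changes turn any other segment into e), so the proto-segment is *e.
Position 3: Kadenen has s, Wihan has r. Kadenen preserves s here (none of its changes turn any other segment into s), so the proto-segment is *s.
Verify the candidate proto-form against each daughter:
Kadenen: *lesid
  lesid → lisid   [vowel merger]
  lisid (rule 2 does not apply)
  lisid (rule 3 does not apply)
  lisid → risid   [unconditioned shift]
  giving Kadenen risid.
Wihan: *lesid > lesiz > leriz  (by unconditioned shift, rhotacism)
*lesid is the unique common source.

*lesid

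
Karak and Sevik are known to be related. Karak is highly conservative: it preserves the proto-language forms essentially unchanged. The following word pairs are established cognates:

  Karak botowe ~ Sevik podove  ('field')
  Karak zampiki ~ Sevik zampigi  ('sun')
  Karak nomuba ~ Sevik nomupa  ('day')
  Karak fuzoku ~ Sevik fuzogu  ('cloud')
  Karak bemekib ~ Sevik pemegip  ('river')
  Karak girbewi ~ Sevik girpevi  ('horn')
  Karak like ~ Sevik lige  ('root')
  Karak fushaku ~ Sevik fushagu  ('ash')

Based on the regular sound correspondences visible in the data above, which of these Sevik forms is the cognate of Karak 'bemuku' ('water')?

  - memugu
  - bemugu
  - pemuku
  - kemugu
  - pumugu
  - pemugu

bemekib ~ pemegip — Karak b corresponds to Sevik p word-initially before a front vowel.
fuzoku ~ fuzogu, fushaku ~ fushagu — Karak k corresponds to Sevik g between vowels (before a back vowel).
Applying these to Karak 'bemuku':
  bemuku → pemuku   (b→p word-initially before a front vowel)
  pemuku → pemugu   (k→g between vowels (before a back vowel))
So the Sevik cognate is 'pemugu'.

pemugu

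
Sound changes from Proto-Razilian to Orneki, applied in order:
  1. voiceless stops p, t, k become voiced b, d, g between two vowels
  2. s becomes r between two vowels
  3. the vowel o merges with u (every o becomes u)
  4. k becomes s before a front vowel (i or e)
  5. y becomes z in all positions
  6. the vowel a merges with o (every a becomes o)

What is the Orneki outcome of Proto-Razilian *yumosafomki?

zumurofumsi

Orneki: *yumosafomki
  yumosafomki (rule 1 does not apply)
  yumosafomki → yumorafomki   [rhotacism]
  yumorafomki → yumurafumki   [vowel merger]
  yumurafumki → yumurafumsi   [palatalisation]
  yumurafumsi → zumurafumsi   [unconditioned shift]
  zumurafumsi → zumurofumsi   [vowel merger]
  giving Orneki zumurofumsi.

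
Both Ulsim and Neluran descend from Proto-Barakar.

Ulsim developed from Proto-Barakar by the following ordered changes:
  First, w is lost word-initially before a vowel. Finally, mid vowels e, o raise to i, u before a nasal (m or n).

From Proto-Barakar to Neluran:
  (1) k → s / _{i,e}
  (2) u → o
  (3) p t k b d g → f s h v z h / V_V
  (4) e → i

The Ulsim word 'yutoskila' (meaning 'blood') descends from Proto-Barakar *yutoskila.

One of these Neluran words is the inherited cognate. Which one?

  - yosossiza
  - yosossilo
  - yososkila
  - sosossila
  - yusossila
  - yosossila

Neluran: start from *yutoskila.
  rule 1 (palatalisation): yutoskila → yutossila
  rule 2 (vowel merger): yutossila → yotossila
  rule 3 (intervocalic lenition): yotossila → yosossila
  rule 4: no change — yosossila
  ⇒ Neluran yosossila
Only 'yosossila' matches the regular Neluran development of *yutoskila.

yosossila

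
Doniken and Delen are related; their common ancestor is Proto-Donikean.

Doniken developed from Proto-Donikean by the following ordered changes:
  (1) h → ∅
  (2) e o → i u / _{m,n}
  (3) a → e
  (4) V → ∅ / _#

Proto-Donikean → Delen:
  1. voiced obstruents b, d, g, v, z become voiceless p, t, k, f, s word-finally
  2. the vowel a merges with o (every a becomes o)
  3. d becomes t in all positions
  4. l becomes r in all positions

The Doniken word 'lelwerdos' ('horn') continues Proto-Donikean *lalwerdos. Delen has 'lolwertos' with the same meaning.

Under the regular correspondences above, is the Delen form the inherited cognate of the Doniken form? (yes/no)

Derive the expected Delen reflex of *lalwerdos:
Delen: *lalwerdos > lolwerdos > lolwertos > rorwertos  (by vowel merger, unconditioned shift, unconditioned shift)
The regular Delen reflex would be 'rorwertos', but the attested form is 'lolwertos'. The correspondence is irregular, so they are not cognates (the Delen form has a different source).

no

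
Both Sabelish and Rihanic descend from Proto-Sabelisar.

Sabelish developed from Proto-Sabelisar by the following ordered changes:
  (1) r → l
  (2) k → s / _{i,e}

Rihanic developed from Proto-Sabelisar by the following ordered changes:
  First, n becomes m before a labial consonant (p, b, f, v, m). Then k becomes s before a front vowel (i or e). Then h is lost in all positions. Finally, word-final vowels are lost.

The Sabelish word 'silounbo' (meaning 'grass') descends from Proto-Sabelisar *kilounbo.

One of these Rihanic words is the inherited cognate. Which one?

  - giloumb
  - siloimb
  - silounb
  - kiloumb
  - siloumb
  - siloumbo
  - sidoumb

Rihanic: *kilounbo > kiloumbo > siloumbo > siloumb  (by nasal place assimilation, palatalisation, apocope)
Only 'siloumb' matches the regular Rihanic development of *kilounbo.

siloumb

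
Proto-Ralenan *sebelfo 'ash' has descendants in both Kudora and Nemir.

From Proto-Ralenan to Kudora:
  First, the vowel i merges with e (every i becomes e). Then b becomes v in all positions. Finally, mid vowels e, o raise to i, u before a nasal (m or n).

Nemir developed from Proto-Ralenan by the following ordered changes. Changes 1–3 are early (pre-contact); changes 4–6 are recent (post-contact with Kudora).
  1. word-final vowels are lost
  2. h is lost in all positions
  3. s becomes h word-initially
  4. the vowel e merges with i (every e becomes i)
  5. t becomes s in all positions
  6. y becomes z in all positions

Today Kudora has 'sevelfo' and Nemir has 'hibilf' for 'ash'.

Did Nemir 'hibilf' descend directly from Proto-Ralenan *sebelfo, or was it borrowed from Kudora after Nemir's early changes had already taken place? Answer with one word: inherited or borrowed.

inherited

If inherited, *sebelfo would pass through all of Nemir's changes:
Nemir: *sebelfo
  sebelfo → sebelf   [apocope]
  sebelf (rule 2 does not apply)
  sebelf → hebelf   [debuccalisation]
  hebelf → hibilf   [vowel merger]
  hibilf (rule 5 does not apply)
  hibilf (rule 6 does not apply)
  giving Nemir hibilf.
If borrowed from Kudora 'sevelfo' after the early changes, it would undergo only the recent ones:
  rule 4 (vowel merger): sevelfo → sivilfo
  rule 5 (unconditioned shift): no change (sivilfo)
  rule 6 (unconditioned shift): no change (sivilfo)
  ⇒ as a loan: sivilfo
Nemir 'hibilf' matches the inherited outcome exactly, so it is an inherited cognate, not a loan.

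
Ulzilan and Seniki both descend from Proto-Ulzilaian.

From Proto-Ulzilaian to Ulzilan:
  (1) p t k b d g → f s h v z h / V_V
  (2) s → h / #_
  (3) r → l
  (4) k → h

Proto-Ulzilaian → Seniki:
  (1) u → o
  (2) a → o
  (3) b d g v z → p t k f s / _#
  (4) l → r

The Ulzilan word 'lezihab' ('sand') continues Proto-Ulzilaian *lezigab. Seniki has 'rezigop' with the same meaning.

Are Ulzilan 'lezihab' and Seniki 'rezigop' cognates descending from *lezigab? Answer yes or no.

Derive the expected Seniki reflex of *lezigab:
Seniki: *lezigab > lezigob > lezigop > rezigop  (by vowel merger, final devoicing, unconditioned shift)
Seniki 'rezigop' matches the regular reflex exactly, so the pair is cognate.

yes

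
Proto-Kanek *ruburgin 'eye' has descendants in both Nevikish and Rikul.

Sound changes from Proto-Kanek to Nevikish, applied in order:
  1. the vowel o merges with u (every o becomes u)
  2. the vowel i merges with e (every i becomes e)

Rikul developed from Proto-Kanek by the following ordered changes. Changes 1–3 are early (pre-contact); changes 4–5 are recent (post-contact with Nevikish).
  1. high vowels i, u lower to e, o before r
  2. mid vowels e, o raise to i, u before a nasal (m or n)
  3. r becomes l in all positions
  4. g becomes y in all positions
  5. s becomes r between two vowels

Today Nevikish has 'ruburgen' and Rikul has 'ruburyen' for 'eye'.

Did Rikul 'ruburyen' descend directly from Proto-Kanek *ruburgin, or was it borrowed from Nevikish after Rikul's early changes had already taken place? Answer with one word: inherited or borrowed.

If inherited, *ruburgin would pass through all of Rikul's changes:
Rikul: start from *ruburgin.
  rule 1 (pre-rhotic lowering): ruburgin → ruborgin
  rule 2: no change — ruborgin
  rule 3 (unconditioned shift): ruborgin → lubolgin
  rule 4 (unconditioned shift): lubolgin → lubolyin
  rule 5: no change — lubolyin
  ⇒ Rikul lubolyin
If borrowed from Nevikish 'ruburgen' after the early changes, it would undergo only the recent ones:
  rule 4 (unconditioned shift): ruburgen → ruburyen
  rule 5 (rhotacism): no change (ruburyen)
  ⇒ as a loan: ruburyen
Rikul 'ruburyen' matches the loan outcome 'ruburyen', not the inherited 'lubolyin' — it skipped the early Rikul changes, so it was borrowed from Nevikish.

borrowed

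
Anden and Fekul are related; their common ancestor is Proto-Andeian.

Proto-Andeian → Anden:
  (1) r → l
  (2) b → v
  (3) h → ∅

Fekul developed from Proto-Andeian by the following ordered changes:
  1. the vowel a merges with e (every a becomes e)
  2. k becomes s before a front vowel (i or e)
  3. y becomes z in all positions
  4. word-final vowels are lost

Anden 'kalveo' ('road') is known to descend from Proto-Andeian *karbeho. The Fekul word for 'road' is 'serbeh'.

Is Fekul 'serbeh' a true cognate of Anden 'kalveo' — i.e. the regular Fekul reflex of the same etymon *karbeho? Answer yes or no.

Derive the expected Fekul reflex of *karbeho:
Fekul: *karbeho > kerbeho > serbeho > serbeh  (by vowel merger, palatalisation, apocope)
Fekul 'serbeh' matches the regular reflex exactly, so the pair is cognate.

yes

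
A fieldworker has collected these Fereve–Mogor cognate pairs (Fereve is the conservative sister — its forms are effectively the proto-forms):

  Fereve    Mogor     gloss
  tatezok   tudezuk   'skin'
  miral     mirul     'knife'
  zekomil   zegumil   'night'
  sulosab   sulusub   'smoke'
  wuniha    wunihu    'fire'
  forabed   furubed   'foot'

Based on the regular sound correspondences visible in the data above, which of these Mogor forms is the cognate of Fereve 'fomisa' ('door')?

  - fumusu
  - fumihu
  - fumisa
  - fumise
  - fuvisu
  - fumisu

fumisu

zekomil ~ zegumil — Fereve o corresponds to Mogor u after a consonant, before a nasal.
wuniha ~ wunihu — Fereve a corresponds to Mogor u word-finally.
Applying these to Fereve 'fomisa':
  fomisa → fumisa   (o→u after a consonant, before a nasal)
  fumisa → fumisu   (a→u word-finally)
So the Mogor cognate is 'fumisu'.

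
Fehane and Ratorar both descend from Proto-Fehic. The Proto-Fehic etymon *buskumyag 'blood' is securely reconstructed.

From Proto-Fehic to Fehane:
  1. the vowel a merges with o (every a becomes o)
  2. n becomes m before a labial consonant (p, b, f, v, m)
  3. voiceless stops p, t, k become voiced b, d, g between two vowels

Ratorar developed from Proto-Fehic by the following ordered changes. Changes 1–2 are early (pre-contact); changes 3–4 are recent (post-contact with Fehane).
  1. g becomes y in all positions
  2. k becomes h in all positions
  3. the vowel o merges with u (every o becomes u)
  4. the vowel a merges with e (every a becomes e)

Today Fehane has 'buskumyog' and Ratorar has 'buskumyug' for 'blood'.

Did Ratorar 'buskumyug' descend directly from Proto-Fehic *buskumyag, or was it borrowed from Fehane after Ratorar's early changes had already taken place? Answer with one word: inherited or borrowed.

If inherited, *buskumyag would pass through all of Ratorar's changes:
Ratorar: *buskumyag
  buskumyag → buskumyay   [unconditioned shift]
  buskumyay → bushumyay   [unconditioned shift]
  bushumyay (rule 3 does not apply)
  bushumyay → bushumyey   [vowel merger]
  giving Ratorar bushumyey.
If borrowed from Fehane 'buskumyog' after the early changes, it would undergo only the recent ones:
  rule 3 (vowel merger): buskumyog → buskumyug
  rule 4 (vowel merger): no change (buskumyug)
  ⇒ as a loan: buskumyug
Ratorar 'buskumyug' matches the loan outcome 'buskumyug', not the inherited 'bushumyey' — it skipped the early Ratorar changes, so it was borrowed from Fehane.

borrowed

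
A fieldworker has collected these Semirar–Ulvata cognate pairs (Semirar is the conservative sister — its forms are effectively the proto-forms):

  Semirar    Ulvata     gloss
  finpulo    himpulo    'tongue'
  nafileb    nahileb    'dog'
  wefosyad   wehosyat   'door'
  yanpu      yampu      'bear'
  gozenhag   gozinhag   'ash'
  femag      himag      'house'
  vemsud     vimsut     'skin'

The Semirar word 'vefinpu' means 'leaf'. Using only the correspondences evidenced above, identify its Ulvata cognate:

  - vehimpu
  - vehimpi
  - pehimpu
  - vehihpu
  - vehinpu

nafileb ~ nahileb — Semirar f corresponds to Ulvata h between vowels (before a front vowel).
finpulo ~ himpulo, yanpu ~ yampu — Semirar n corresponds to Ulvata m after a vowel, before a labial obstruent.
Applying these to Semirar 'vefinpu':
  vefinpu → vehinpu   (f→h between vowels (before a front vowel))
  vehinpu → vehimpu   (n→m after a vowel, before a labial obstruent)
So the Ulvata cognate is 'vehimpu'.

vehimpu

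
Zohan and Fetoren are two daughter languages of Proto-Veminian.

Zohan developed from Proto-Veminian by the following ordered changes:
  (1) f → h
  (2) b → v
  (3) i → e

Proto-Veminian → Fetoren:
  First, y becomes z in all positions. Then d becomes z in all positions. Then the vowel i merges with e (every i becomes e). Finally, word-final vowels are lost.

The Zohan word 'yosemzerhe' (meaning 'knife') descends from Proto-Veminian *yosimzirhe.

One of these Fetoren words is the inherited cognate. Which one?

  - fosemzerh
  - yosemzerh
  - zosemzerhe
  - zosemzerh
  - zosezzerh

zosemzerh

Fetoren: *yosimzirhe
  yosimzirhe → zosimzirhe   [unconditioned shift]
  zosimzirhe (rule 2 does not apply)
  zosimzirhe → zosemzerhe   [vowel merger]
  zosemzerhe → zosemzerh   [apocope]
  giving Fetoren zosemzerh.
Only 'zosemzerh' matches the regular Fetoren development of *yosimzirhe.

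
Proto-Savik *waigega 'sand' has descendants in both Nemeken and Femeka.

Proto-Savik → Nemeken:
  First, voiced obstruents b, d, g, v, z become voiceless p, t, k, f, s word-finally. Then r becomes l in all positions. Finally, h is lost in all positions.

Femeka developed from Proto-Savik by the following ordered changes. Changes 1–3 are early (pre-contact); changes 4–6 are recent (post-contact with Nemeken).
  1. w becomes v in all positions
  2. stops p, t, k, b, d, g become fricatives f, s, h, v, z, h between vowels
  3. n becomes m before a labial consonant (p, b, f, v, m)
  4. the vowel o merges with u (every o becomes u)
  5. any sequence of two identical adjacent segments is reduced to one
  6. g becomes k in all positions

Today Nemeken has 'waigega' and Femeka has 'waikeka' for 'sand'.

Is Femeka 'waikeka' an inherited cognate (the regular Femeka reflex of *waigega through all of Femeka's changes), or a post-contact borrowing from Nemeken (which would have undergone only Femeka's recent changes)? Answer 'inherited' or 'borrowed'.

borrowed

If inherited, *waigega would pass through all of Femeka's changes:
Femeka: *waigega
  waigega → vaigega   [unconditioned shift]
  vaigega → vaiheha   [intervocalic lenition]
  vaiheha (rule 3 does not apply)
  vaiheha (rule 4 does not apply)
  vaiheha (rule 5 does not apply)
  vaiheha (rule 6 does not apply)
  giving Femeka vaiheha.
If borrowed from Nemeken 'waigega' after the early changes, it would undergo only the recent ones:
  rule 4 (vowel merger): no change (waigega)
  rule 5 (degemination): no change (waigega)
  rule 6 (unconditioned shift): waigega → waikeka
  ⇒ as a loan: waikeka
Femeka 'waikeka' matches the loan outcome 'waikeka', not the inherited 'vaiheha' — it skipped the early Femeka changes, so it was borrowed from Nemeken.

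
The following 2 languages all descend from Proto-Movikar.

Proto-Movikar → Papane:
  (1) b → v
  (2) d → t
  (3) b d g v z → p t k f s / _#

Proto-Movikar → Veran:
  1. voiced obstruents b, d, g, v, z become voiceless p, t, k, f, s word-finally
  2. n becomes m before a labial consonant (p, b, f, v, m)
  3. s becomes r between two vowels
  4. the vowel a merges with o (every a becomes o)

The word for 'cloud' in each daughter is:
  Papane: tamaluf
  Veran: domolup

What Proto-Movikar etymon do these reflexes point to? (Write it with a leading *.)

Position 1: Papane has t, Veran has d. Veran preserves d here (none of its changes turn any other segment into d), so the proto-segment is *d.
Position 7: Papane has f, Veran has p. Taking the neighbouring segments as reconstructed: Papane f could go back to *b or *f or *v; Veran p could go back to *p or *b — the one source consistent with every daughter is *b.
Continuing position by position gives *damalub; check it forward:
Papane: *damalub > damaluv > tamaluv > tamaluf  (by unconditioned shift, unconditioned shift, final devoicing)
Veran: *damalub > damalup > domolup  (by final devoicing, vowel merger)
Only *damalub yields all of Papane tamaluf, Veran domolup.

*damalub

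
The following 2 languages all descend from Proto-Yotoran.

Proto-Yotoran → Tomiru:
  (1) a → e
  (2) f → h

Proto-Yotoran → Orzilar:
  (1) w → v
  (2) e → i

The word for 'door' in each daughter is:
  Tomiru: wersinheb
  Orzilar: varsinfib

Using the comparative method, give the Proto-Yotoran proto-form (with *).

*warsinfeb

Position 7: Tomiru has h, Orzilar has f. Orzilar preserves f here (none of its changes turn any other segment into f), so the proto-segment is *f.
Position 2: Tomiru has e, Orzilar has a. Orzilar preserves a here (none of its changes turn any other segment into a), so the proto-segment is *a.
This points to *warsinfeb. Verify forward in each daughter:
Tomiru: *warsinfeb
  warsinfeb → wersinfeb   [vowel merger]
  wersinfeb → wersinheb   [unconditioned shift]
  giving Tomiru wersinheb.
Orzilar: *warsinfeb
  warsinfeb → varsinfeb   [unconditioned shift]
  varsinfeb → varsinfib   [vowel merger]
  giving Orzilar varsinfib.
No other proto-form is consistent with every reflex, so the reconstruction is *warsinfeb.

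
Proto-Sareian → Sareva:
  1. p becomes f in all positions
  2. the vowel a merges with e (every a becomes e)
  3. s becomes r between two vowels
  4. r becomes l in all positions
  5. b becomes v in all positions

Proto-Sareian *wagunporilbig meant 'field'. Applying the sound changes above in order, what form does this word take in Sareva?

wegunfolilvig

Sareva: start from *wagunporilbig.
  rule 1 (unconditioned shift): wagunporilbig → wagunforilbig
  rule 2 (vowel merger): wagunforilbig → wegunforilbig
  rule 3: no change — wegunforilbig
  rule 4 (unconditioned shift): wegunforilbig → wegunfolilbig
  rule 5 (unconditioned shift): wegunfolilbig → wegunfolilvig
  ⇒ Sareva wegunfolilvig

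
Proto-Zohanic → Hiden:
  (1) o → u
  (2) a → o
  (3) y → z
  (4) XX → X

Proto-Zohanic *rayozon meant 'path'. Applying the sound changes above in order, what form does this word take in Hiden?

Hiden: *rayozon
  rayozon → rayuzun   [vowel merger]
  rayuzun → royuzun   [vowel merger]
  royuzun → rozuzun   [unconditioned shift]
  rozuzun (rule 4 does not apply)
  giving Hiden rozuzun.

rozuzun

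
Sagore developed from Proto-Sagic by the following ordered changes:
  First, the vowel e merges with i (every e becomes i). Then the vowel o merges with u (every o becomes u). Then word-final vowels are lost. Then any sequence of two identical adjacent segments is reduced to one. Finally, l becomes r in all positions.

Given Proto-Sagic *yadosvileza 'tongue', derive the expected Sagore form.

yadusviriz

Sagore: *yadosvileza > yadosviliza > yadusviliza > yadusviliz > yadusviriz  (by vowel merger, vowel merger, apocope, unconditioned shift)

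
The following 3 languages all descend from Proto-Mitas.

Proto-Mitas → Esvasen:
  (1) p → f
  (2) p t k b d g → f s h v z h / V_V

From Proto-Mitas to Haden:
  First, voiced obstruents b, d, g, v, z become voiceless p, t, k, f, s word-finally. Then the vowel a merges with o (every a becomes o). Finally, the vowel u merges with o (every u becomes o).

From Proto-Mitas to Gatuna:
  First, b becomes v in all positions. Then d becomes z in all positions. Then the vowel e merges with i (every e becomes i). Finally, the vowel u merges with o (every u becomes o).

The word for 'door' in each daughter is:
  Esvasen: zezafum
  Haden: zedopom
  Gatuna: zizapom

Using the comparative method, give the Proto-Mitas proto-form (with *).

Position 4: Esvasen has a, Haden has o, Gatuna has a. Esvasen preserves a here (none of its changes turn any other segment into a), so the proto-segment is *a.
Position 3: Esvasen has z, Haden has d, Gatuna has z. Haden preserves d here (none of its changes turn any other segment into d), so the proto-segment is *d.
Position 5: Esvasen has f, Haden has p, Gatuna has p. Gatuna preserves p here (none of its changes turn any other segment into p), so the proto-segment is *p.
Verify the candidate proto-form against each daughter:
Esvasen: start from *zedapum.
  rule 1 (unconditioned shift): zedapum → zedafum
  rule 2 (intervocalic lenition): zedafum → zezafum
  ⇒ Esvasen zezafum
Haden: *zedapum > zedopum > zedopom  (by vowel merger, vowel merger)
Gatuna: *zedapum
  zedapum (rule 1 does not apply)
  zedapum → zezapum   [unconditioned shift]
  zezapum → zizapum   [vowel merger]
  zizapum → zizapom   [vowel merger]
  giving Gatuna zizapom.
No other proto-form is consistent with every reflex, so the reconstruction is *zedapum.

*zedapum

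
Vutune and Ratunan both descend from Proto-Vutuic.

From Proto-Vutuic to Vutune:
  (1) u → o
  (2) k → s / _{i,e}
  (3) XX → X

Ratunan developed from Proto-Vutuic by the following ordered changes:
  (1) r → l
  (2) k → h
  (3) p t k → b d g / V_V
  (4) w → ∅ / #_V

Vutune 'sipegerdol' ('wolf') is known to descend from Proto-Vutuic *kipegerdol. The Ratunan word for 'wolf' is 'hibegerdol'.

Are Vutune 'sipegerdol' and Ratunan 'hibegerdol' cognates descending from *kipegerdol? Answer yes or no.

no

Derive the expected Ratunan reflex of *kipegerdol:
Ratunan: *kipegerdol
  kipegerdol → kipegeldol   [unconditioned shift]
  kipegeldol → hipegeldol   [unconditioned shift]
  hipegeldol → hibegeldol   [intervocalic voicing]
  hibegeldol (rule 4 does not apply)
  giving Ratunan hibegeldol.
The regular Ratunan reflex would be 'hibegeldol', but the attested form is 'hibegerdol'. The correspondence is irregular, so they are not cognates (the Ratunan form has a different source).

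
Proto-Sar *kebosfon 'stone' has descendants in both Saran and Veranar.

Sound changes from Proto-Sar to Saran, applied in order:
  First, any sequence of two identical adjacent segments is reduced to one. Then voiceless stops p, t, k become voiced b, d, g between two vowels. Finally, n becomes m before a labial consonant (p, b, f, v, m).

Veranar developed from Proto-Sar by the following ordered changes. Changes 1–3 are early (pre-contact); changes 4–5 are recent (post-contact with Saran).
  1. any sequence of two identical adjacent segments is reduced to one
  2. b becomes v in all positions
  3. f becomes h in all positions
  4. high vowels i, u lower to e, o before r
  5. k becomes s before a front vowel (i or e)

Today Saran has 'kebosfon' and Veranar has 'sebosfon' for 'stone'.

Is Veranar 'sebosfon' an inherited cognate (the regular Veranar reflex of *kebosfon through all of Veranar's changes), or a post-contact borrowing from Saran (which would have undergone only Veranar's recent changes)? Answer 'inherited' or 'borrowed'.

borrowed

If inherited, *kebosfon would pass through all of Veranar's changes:
Veranar: *kebosfon
  kebosfon (rule 1 does not apply)
  kebosfon → kevosfon   [unconditioned shift]
  kevosfon → kevoshon   [unconditioned shift]
  kevoshon (rule 4 does not apply)
  kevoshon → sevoshon   [palatalisation]
  giving Veranar sevoshon.
If borrowed from Saran 'kebosfon' after the early changes, it would undergo only the recent ones:
  rule 4 (pre-rhotic lowering): no change (kebosfon)
  rule 5 (palatalisation): kebosfon → sebosfon
  ⇒ as a loan: sebosfon
Veranar 'sebosfon' matches the loan outcome 'sebosfon', not the inherited 'sevoshon' — it skipped the early Veranar changes, so it was borrowed from Saran.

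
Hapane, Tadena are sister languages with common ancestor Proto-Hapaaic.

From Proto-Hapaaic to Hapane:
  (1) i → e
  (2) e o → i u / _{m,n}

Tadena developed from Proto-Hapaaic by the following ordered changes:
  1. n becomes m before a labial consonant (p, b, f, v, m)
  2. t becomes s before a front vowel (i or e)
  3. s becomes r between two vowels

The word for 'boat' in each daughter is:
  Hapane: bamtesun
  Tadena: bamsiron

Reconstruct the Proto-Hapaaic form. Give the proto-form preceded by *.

*bamtison

Position 4: Hapane has t, Tadena has s. Hapane preserves t here (none of its changes turn any other segment into t), so the proto-segment is *t.
Position 5: Hapane has e, Tadena has i. Tadena preserves i here (none of its changes turn any other segment into i), so the proto-segment is *i.
Position 7: Hapane has u, Tadena has o. Tadena preserves o here (none of its changes turn any other segment into o), so the proto-segment is *o.
Continuing position by position gives *bamtison; check it forward:
Hapane: *bamtison > bamteson > bamtesun  (by vowel merger, pre-nasal raising)
Tadena: *bamtison > bamsison > bamsiron  (by palatalisation, rhotacism)
Only *bamtison yields all of Hapane bamtesun, Tadena bamsiron.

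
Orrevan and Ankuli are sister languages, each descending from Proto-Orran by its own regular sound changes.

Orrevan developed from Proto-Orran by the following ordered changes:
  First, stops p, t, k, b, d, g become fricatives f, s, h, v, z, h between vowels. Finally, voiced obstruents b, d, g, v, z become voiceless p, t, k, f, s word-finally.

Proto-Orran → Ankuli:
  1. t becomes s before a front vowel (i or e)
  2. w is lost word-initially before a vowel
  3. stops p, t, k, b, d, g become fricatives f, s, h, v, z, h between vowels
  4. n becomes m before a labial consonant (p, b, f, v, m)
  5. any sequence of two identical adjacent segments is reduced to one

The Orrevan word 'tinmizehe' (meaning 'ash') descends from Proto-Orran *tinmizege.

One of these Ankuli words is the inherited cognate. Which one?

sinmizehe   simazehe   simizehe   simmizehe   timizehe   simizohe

simizehe

Ankuli: *tinmizege > sinmizege > sinmizehe > simmizehe > simizehe  (by palatalisation, intervocalic lenition, nasal place assimilation, degemination)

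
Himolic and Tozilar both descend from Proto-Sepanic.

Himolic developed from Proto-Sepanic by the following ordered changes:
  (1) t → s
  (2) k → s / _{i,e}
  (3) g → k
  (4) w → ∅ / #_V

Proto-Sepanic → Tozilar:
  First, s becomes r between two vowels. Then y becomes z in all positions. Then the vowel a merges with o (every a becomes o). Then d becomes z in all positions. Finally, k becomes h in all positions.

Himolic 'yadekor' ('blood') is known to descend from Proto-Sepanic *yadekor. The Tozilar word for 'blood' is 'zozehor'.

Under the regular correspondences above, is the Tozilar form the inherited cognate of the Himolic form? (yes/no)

yes

Derive the expected Tozilar reflex of *yadekor:
Tozilar: start from *yadekor.
  rule 1: no change — yadekor
  rule 2 (unconditioned shift): yadekor → zadekor
  rule 3 (vowel merger): zadekor → zodekor
  rule 4 (unconditioned shift): zodekor → zozekor
  rule 5 (unconditioned shift): zozekor → zozehor
  ⇒ Tozilar zozehor
Tozilar 'zozehor' matches the regular reflex exactly, so the pair is cognate.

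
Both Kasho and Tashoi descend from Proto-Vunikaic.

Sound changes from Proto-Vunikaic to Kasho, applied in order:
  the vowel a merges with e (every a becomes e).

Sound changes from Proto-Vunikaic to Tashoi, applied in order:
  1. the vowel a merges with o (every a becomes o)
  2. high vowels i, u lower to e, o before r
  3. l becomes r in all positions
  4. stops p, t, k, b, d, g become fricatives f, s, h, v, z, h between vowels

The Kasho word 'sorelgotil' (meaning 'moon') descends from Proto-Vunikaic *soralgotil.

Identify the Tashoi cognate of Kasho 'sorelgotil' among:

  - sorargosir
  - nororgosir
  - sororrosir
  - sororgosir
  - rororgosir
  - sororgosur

sororgosir

Tashoi: *soralgotil > sorolgotil > sororgotir > sororgosir  (by vowel merger, unconditioned shift, intervocalic lenition)
Among the options, 'sororgosir' alone shows every Tashoi change applied in order.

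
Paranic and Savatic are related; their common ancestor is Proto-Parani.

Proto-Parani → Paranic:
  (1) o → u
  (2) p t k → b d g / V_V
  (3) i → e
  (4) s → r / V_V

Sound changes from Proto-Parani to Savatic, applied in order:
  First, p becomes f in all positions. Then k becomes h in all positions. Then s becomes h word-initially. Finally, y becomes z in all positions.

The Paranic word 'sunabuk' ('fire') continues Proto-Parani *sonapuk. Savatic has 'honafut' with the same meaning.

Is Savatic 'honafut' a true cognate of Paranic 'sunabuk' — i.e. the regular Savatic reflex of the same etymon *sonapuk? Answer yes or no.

Derive the expected Savatic reflex of *sonapuk:
Savatic: *sonapuk
  sonapuk → sonafuk   [unconditioned shift]
  sonafuk → sonafuh   [unconditioned shift]
  sonafuh → honafuh   [debuccalisation]
  honafuh (rule 4 does not apply)
  giving Savatic honafuh.
The regular Savatic reflex would be 'honafuh', but the attested form is 'honafut'. The correspondence is irregular, so they are not cognates (the Savatic form has a different source).

no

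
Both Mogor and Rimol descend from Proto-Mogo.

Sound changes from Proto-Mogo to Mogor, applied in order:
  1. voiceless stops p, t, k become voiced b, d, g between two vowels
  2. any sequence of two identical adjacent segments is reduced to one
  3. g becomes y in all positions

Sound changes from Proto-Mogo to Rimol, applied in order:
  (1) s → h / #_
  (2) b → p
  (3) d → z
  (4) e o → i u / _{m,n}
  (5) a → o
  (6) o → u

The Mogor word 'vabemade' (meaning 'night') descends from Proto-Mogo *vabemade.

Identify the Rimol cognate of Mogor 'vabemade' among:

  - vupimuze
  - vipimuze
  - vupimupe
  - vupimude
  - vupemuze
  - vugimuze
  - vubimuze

Rimol: start from *vabemade.
  rule 1: no change — vabemade
  rule 2 (unconditioned shift): vabemade → vapemade
  rule 3 (unconditioned shift): vapemade → vapemaze
  rule 4 (pre-nasal raising): vapemaze → vapimaze
  rule 5 (vowel merger): vapimaze → vopimoze
  rule 6 (vowel merger): vopimoze → vupimuze
  ⇒ Rimol vupimuze
The other candidates each miss or misapply at least one Rimol change.

vupimuze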